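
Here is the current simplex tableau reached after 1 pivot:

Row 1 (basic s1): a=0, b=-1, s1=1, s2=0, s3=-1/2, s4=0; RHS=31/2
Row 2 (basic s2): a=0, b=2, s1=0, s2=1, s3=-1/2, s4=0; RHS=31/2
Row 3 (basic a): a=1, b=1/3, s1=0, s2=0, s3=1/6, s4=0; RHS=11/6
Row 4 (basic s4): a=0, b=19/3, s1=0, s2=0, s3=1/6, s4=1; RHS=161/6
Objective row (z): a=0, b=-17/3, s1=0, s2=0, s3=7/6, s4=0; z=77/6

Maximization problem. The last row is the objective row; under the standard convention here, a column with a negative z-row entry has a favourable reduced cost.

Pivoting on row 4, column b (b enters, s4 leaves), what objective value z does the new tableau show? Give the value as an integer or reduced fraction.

700/19

Minimum ratio for b: (161/6)/(19/3) = 161/38.
z changes by −(z-row coeff of b)·ratio = −(-17/3)·(161/38) = 2737/114.
New z = 77/6 + (2737/114) = 700/19.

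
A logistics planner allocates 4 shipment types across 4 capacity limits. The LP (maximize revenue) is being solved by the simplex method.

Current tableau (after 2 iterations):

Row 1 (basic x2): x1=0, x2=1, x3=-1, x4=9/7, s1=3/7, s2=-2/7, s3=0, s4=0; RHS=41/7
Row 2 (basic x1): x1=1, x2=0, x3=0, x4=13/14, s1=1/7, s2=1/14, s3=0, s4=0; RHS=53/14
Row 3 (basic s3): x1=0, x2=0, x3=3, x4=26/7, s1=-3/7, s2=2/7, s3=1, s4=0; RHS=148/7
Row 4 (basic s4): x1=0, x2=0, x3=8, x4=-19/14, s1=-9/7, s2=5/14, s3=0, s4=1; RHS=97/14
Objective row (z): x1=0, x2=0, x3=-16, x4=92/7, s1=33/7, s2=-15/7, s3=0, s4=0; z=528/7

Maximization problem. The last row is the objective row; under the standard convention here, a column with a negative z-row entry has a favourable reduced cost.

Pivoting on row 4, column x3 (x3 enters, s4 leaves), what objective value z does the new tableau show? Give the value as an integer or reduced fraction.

625/7

Minimum ratio for x3: (97/14)/8 = 97/112.
z changes by −(z-row coeff of x3)·ratio = −(-16)·(97/112) = 97/7.
New z = 528/7 + (97/7) = 625/7.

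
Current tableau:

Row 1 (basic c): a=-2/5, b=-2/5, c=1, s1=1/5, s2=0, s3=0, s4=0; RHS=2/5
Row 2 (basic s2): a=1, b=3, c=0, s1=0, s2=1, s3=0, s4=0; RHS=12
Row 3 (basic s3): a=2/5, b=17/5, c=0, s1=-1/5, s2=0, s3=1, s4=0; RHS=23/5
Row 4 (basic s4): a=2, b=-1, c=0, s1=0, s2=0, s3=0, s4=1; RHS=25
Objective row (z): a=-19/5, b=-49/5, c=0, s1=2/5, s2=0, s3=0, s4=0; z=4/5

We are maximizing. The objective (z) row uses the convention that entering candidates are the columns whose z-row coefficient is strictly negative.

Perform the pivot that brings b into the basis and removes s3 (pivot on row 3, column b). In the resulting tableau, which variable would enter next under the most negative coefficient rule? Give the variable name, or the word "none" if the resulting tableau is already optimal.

Pivot element 17/5. New z-row = old z-row − (-49/5)·(row 3/(17/5)).
Updated z-row coefficients: a: -45/17, b: 0, c: 0, s1: -3/17, s2: 0, s3: 49/17, s4: 0.
The most negative is -45/17 in column a, so a would enter next.

a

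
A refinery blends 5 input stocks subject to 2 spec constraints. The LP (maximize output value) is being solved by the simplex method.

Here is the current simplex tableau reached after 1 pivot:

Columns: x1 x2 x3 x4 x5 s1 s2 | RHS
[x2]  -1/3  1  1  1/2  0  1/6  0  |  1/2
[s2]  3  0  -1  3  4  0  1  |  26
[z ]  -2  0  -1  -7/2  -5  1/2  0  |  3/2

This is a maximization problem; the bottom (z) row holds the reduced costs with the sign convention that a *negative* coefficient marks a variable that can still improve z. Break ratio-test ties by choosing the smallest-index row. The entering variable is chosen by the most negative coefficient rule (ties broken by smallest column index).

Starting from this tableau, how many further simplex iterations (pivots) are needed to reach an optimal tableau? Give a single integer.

2

pivot: x5 in, s2 out → z = 34
pivot: x3 in, x2 out → z = 281/8
No improving column remains; optimal.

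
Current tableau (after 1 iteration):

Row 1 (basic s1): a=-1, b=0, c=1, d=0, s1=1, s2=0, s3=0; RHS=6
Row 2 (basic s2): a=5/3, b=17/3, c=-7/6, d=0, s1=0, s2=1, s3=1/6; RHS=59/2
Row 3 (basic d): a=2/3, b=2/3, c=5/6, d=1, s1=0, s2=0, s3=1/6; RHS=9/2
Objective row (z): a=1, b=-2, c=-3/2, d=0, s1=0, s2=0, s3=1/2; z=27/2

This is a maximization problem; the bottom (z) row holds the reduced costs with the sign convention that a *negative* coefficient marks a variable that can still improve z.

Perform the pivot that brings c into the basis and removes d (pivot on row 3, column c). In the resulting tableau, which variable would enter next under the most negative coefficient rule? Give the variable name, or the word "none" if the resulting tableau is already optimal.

b

Pivot element 5/6. New z-row = old z-row − (-3/2)·(row 3/(5/6)).
Updated z-row coefficients: a: 11/5, b: -4/5, c: 0, d: 9/5, s1: 0, s2: 0, s3: 4/5.
The most negative is -4/5 in column b, so b would enter next.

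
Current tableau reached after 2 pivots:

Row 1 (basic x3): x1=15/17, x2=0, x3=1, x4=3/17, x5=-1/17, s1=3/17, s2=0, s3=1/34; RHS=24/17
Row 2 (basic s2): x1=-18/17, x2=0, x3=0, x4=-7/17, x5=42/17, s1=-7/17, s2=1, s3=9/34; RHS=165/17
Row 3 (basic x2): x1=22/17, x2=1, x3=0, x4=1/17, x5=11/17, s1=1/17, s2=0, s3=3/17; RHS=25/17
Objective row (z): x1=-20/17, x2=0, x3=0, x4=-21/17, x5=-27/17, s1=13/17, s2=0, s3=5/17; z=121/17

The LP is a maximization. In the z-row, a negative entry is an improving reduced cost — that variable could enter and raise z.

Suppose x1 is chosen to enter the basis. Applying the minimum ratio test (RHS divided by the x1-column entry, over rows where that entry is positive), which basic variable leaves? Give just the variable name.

x2

Ratios: row 1 (x3): (24/17)/(15/17) = 8/5; row 2 (s2): entry -18/17 ≤ 0, skip; row 3 (x2): (25/17)/(22/17) = 25/22.
Minimum ratio 25/22 is in the x2 row, so x2 leaves.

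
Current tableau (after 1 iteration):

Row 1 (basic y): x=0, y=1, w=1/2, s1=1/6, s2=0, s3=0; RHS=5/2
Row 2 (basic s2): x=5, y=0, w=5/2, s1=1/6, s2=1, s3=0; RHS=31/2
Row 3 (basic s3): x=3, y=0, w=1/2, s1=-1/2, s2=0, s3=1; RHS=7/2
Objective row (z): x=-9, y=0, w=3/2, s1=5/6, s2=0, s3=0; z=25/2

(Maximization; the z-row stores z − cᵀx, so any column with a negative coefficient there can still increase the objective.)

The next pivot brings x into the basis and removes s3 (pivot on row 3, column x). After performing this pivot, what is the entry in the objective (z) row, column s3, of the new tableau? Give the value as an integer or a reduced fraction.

3

Pivot element is row 3, column x: 3.
Normalize row 3: new (row 3, s3) = 1/3 = 1/3.
z-row ← z-row − (-9)·(new row 3): 0 − (-9)·(1/3) = 3.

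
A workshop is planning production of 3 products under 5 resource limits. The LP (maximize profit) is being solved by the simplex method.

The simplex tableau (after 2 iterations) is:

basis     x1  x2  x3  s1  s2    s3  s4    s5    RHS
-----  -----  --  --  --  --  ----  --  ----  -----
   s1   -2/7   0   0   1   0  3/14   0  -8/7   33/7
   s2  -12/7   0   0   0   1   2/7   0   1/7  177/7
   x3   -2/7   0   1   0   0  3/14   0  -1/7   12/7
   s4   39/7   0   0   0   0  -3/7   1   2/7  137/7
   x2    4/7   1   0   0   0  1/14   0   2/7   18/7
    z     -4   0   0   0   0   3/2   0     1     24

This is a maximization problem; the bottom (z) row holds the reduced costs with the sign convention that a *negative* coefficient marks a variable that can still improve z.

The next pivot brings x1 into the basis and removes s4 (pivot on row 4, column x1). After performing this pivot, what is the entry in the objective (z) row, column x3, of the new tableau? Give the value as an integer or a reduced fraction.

0

Pivot element is row 4, column x1: 39/7.
Normalize row 4: new (row 4, x3) = 0/(39/7) = 0.
z-row ← z-row − (-4)·(new row 4): 0 − (-4)·0 = 0.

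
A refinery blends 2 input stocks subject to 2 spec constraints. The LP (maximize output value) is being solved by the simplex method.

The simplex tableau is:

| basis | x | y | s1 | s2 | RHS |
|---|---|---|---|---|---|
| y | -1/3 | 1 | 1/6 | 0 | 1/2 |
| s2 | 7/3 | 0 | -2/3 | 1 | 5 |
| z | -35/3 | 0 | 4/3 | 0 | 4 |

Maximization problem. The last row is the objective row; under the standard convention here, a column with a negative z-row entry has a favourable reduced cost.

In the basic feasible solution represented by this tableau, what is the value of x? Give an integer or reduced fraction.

x is nonbasic (not in the basis column), so its value in the current BFS is 0.

0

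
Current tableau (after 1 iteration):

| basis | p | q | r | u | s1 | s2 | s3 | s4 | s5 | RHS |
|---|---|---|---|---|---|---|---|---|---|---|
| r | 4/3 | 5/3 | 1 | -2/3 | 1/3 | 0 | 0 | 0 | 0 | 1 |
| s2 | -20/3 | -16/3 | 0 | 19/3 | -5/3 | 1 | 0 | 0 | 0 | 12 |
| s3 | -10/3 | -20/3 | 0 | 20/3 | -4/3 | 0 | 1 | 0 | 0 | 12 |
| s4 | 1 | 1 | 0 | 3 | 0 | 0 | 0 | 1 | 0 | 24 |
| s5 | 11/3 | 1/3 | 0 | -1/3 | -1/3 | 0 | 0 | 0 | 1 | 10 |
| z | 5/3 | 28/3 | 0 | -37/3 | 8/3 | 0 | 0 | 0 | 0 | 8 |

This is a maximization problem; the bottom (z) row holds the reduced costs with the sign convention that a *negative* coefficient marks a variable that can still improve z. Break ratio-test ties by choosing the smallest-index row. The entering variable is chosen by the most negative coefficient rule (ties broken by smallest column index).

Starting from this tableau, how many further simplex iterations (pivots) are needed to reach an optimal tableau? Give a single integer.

pivot: u in, s3 out → z = 151/5
pivot: p in, r out → z = 401/10
No improving column remains; optimal.

2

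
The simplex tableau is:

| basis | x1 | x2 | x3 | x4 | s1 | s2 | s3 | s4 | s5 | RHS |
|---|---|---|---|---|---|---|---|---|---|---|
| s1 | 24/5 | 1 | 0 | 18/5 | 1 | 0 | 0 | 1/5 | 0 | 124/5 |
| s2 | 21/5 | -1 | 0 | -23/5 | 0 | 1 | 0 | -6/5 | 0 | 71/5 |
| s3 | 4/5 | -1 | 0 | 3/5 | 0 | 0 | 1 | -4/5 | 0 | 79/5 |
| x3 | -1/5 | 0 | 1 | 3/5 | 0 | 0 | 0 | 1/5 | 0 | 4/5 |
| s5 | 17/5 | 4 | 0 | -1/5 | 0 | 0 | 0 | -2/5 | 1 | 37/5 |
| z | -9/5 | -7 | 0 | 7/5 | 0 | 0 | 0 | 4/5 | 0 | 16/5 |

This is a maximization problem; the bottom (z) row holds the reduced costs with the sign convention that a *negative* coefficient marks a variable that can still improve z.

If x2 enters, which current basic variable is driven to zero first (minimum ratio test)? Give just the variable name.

Ratios: row 1 (s1): (124/5)/1 = 124/5; row 2 (s2): entry -1 ≤ 0, skip; row 3 (s3): entry -1 ≤ 0, skip; row 4 (x3): entry 0 ≤ 0, skip; row 5 (s5): (37/5)/4 = 37/20.
Minimum ratio 37/20 is in the s5 row, so s5 leaves.

s5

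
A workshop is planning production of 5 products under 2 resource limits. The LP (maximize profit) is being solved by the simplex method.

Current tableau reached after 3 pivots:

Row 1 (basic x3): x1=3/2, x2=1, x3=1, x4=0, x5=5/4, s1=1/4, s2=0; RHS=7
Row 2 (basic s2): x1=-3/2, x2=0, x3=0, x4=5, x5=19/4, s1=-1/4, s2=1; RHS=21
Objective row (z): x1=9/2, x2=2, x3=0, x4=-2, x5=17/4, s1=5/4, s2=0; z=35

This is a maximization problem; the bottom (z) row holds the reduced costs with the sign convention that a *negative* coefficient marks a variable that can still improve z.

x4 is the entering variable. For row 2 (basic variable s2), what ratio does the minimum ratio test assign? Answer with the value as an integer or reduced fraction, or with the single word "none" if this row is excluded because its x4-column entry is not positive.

Ratio = RHS / (x4 entry) = 21 / 5 = 21/5.

21/5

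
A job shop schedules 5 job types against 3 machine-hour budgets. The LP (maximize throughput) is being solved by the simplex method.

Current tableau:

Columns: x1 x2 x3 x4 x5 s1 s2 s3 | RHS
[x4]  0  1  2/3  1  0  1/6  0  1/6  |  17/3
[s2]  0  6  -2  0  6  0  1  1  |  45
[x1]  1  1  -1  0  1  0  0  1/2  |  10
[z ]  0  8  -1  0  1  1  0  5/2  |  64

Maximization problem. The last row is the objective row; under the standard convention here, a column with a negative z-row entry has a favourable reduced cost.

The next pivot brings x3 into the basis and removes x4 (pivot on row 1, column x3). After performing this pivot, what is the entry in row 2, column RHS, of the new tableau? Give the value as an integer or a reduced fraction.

62

Pivot element is row 1, column x3: 2/3.
Normalize row 1: new (row 1, RHS) = (17/3)/(2/3) = 17/2.
row 2 ← row 2 − (-2)·(new row 1): 45 − (-2)·(17/2) = 62.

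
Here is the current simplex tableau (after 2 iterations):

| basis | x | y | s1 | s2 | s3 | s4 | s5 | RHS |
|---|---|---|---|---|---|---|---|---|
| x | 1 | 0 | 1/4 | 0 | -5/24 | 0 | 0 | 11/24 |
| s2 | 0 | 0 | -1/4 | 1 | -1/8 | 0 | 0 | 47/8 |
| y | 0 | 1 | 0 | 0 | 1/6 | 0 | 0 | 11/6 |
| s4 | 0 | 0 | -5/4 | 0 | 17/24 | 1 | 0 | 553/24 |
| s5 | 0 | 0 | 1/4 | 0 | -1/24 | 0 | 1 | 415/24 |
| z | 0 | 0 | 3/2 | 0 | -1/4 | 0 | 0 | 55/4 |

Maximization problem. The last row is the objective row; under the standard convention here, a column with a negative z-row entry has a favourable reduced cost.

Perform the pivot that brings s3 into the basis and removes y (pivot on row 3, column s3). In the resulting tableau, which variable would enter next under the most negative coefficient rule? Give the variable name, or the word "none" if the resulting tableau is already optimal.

none

Pivot element 1/6. New z-row = old z-row − (-1/4)·(row 3/(1/6)).
Updated z-row coefficients: x: 0, y: 3/2, s1: 3/2, s2: 0, s3: 0, s4: 0, s5: 0.
No coefficient is strictly negative; the tableau after this pivot is optimal.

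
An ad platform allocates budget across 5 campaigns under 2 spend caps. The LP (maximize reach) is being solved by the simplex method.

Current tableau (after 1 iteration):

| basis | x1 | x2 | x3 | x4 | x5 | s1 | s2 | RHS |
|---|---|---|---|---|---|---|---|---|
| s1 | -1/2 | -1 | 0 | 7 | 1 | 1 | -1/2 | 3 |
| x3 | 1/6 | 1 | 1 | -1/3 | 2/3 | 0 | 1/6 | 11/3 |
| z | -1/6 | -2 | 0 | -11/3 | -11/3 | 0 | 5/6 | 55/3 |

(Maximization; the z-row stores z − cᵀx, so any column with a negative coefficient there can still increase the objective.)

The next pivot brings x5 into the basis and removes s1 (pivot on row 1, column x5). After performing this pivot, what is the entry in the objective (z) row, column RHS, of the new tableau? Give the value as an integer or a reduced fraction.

Pivot element is row 1, column x5: 1.
Normalize row 1: new (row 1, RHS) = 3/1 = 3.
z-row ← z-row − (-11/3)·(new row 1): 55/3 − (-11/3)·3 = 88/3.

88/3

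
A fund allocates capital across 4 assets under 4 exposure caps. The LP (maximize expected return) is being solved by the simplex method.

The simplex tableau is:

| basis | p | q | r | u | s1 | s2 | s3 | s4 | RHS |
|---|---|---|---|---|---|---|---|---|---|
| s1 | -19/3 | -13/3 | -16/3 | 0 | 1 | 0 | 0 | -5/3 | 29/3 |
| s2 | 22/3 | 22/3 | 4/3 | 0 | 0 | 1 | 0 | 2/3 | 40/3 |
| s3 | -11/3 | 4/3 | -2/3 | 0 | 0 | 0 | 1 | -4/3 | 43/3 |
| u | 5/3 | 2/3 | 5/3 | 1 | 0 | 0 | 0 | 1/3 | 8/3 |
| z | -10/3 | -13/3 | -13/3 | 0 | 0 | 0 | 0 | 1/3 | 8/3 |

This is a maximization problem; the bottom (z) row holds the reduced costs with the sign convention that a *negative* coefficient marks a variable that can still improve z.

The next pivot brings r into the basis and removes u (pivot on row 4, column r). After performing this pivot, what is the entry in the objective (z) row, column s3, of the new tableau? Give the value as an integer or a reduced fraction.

0

Pivot element is row 4, column r: 5/3.
Normalize row 4: new (row 4, s3) = 0/(5/3) = 0.
z-row ← z-row − (-13/3)·(new row 4): 0 − (-13/3)·0 = 0.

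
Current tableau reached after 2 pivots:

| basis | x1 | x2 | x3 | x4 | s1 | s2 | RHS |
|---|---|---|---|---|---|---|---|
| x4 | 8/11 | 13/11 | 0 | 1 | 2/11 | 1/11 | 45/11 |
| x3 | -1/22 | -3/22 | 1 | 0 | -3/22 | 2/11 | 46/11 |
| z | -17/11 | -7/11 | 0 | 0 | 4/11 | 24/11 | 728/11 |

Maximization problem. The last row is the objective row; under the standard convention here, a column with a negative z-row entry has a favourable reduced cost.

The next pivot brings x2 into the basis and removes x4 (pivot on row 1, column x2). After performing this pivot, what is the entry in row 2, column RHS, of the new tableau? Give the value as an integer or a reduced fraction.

Pivot element is row 1, column x2: 13/11.
Normalize row 1: new (row 1, RHS) = (45/11)/(13/11) = 45/13.
row 2 ← row 2 − (-3/22)·(new row 1): 46/11 − (-3/22)·(45/13) = 121/26.

121/26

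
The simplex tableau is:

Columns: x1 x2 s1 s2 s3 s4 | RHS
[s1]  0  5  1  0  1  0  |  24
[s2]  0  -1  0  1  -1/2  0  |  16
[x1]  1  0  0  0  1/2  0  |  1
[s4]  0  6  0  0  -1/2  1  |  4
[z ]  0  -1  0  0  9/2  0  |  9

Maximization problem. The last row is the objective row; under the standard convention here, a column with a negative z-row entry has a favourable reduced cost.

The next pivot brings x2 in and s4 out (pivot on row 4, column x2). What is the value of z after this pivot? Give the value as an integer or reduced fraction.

29/3

Minimum ratio for x2: 4/6 = 2/3.
z changes by −(z-row coeff of x2)·ratio = −(-1)·(2/3) = 2/3.
New z = 9 + (2/3) = 29/3.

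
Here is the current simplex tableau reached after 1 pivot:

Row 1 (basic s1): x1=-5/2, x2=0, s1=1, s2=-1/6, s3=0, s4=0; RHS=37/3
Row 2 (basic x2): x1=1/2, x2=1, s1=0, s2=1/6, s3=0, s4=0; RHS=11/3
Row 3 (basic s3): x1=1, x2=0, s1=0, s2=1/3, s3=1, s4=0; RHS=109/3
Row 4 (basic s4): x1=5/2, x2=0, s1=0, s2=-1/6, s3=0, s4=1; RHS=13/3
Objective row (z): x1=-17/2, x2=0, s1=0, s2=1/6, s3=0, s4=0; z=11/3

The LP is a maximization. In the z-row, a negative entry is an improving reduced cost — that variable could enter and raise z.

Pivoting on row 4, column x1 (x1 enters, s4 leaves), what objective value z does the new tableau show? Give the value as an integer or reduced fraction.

92/5

Minimum ratio for x1: (13/3)/(5/2) = 26/15.
z changes by −(z-row coeff of x1)·ratio = −(-17/2)·(26/15) = 221/15.
New z = 11/3 + (221/15) = 92/5.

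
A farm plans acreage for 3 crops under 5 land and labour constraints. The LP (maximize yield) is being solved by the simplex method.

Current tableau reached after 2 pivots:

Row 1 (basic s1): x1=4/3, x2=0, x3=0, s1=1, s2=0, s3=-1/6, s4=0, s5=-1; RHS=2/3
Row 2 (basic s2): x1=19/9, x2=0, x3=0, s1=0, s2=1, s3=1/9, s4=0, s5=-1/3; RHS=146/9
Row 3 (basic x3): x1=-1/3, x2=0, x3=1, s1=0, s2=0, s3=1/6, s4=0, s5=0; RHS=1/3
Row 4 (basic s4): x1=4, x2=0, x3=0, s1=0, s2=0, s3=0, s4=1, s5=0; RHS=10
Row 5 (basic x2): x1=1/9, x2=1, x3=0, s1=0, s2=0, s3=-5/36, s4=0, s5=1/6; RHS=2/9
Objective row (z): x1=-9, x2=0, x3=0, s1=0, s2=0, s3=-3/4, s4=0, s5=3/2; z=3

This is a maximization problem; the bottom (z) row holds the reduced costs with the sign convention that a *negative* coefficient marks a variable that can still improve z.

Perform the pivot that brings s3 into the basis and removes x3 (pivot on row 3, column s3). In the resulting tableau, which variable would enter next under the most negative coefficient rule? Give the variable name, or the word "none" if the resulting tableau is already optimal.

Pivot element 1/6. New z-row = old z-row − (-3/4)·(row 3/(1/6)).
Updated z-row coefficients: x1: -21/2, x2: 0, x3: 9/2, s1: 0, s2: 0, s3: 0, s4: 0, s5: 3/2.
The most negative is -21/2 in column x1, so x1 would enter next.

x1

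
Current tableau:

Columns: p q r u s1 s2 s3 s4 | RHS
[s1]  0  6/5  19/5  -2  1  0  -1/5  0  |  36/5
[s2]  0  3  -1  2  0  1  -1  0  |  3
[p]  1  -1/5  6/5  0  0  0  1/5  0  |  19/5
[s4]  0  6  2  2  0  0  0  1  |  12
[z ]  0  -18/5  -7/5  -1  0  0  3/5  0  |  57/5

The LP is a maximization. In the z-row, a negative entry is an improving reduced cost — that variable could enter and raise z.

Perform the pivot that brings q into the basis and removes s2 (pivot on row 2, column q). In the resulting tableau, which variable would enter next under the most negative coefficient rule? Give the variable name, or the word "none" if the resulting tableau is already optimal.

r

Pivot element 3. New z-row = old z-row − (-18/5)·(row 2/3).
Updated z-row coefficients: p: 0, q: 0, r: -13/5, u: 7/5, s1: 0, s2: 6/5, s3: -3/5, s4: 0.
The most negative is -13/5 in column r, so r would enter next.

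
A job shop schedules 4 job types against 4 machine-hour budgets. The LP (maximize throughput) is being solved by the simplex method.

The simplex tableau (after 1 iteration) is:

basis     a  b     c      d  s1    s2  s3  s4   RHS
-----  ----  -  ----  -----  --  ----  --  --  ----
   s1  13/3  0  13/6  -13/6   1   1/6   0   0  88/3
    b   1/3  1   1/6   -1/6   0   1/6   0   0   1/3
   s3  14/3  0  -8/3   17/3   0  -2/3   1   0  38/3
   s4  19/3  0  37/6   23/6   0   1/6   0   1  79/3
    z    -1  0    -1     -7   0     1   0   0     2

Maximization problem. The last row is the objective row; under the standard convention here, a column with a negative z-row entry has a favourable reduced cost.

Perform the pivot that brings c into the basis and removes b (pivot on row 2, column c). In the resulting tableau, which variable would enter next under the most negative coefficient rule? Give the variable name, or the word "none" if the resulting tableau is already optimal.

Pivot element 1/6. New z-row = old z-row − (-1)·(row 2/(1/6)).
Updated z-row coefficients: a: 1, b: 6, c: 0, d: -8, s1: 0, s2: 2, s3: 0, s4: 0.
The most negative is -8 in column d, so d would enter next.

d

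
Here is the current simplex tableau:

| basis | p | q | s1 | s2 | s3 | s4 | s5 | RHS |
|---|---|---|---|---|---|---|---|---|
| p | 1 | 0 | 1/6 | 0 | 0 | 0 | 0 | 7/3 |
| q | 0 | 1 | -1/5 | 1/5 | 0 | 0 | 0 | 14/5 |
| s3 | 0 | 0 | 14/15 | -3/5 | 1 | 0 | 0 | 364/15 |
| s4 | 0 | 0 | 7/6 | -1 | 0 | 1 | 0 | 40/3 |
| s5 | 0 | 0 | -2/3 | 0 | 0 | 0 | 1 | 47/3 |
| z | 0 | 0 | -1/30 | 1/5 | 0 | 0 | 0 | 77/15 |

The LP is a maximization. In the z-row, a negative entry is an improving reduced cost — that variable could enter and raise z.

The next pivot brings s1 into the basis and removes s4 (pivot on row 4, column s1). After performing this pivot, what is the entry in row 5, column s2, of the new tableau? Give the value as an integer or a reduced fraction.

Pivot element is row 4, column s1: 7/6.
Normalize row 4: new (row 4, s2) = (-1)/(7/6) = -6/7.
row 5 ← row 5 − (-2/3)·(new row 4): 0 − (-2/3)·(-6/7) = -4/7.

-4/7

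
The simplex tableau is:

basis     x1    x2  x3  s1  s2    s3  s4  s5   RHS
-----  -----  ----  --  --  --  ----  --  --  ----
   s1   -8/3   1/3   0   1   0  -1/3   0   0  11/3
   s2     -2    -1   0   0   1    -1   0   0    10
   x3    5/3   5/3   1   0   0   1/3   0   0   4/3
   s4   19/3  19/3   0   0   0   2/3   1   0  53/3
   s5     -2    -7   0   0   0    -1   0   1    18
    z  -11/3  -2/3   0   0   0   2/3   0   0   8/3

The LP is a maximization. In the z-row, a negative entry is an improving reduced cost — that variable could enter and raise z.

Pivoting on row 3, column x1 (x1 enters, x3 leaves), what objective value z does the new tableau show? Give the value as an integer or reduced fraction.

Minimum ratio for x1: (4/3)/(5/3) = 4/5.
z changes by −(z-row coeff of x1)·ratio = −(-11/3)·(4/5) = 44/15.
New z = 8/3 + (44/15) = 28/5.

28/5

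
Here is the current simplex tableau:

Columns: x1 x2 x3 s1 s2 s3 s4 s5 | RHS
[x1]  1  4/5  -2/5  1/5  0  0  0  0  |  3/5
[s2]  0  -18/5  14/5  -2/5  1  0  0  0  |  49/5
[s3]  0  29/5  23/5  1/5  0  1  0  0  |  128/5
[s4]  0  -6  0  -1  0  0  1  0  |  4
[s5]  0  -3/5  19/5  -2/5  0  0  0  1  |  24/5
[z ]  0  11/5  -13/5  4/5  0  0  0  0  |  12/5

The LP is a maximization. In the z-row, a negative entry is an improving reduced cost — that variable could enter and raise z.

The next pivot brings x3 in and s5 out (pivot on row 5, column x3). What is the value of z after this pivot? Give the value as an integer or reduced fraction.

108/19

Minimum ratio for x3: (24/5)/(19/5) = 24/19.
z changes by −(z-row coeff of x3)·ratio = −(-13/5)·(24/19) = 312/95.
New z = 12/5 + (312/95) = 108/19.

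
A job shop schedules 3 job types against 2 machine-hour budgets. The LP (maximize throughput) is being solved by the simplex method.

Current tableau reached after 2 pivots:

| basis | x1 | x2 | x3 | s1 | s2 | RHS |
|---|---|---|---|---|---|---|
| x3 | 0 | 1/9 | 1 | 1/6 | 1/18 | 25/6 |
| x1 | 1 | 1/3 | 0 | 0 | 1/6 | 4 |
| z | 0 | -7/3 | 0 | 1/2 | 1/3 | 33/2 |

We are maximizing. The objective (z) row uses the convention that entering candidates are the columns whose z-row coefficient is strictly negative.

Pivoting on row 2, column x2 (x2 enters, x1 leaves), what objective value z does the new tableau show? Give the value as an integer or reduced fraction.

Minimum ratio for x2: 4/(1/3) = 12.
z changes by −(z-row coeff of x2)·ratio = −(-7/3)·12 = 28.
New z = 33/2 + 28 = 89/2.

89/2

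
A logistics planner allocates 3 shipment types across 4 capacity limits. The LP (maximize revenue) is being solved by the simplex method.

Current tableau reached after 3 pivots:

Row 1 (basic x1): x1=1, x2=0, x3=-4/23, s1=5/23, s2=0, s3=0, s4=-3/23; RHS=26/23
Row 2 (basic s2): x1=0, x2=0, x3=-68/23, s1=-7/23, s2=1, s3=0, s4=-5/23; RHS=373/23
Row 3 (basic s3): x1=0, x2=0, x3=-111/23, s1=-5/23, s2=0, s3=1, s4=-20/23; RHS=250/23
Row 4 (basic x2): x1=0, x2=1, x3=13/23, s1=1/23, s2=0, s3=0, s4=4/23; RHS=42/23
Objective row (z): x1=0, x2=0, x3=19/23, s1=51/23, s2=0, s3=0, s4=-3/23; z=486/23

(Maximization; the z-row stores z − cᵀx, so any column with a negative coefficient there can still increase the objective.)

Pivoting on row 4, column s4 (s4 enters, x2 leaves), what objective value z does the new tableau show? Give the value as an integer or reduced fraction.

45/2

Minimum ratio for s4: (42/23)/(4/23) = 21/2.
z changes by −(z-row coeff of s4)·ratio = −(-3/23)·(21/2) = 63/46.
New z = 486/23 + (63/46) = 45/2.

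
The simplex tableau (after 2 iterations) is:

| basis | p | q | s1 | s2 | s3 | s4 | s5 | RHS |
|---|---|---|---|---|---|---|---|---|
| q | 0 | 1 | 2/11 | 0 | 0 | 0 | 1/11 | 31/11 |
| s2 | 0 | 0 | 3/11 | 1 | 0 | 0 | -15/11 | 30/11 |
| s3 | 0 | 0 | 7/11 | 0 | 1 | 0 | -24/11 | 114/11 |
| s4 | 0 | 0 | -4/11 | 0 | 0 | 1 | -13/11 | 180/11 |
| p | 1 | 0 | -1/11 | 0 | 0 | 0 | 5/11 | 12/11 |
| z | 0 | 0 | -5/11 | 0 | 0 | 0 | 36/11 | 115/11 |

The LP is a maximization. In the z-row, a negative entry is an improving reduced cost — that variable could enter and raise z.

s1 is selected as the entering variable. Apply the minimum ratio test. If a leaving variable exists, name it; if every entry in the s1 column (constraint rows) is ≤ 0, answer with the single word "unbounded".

Ratios: row 1 (q): (31/11)/(2/11) = 31/2; row 2 (s2): (30/11)/(3/11) = 10; row 3 (s3): (114/11)/(7/11) = 114/7; row 4 (s4): entry -4/11 ≤ 0, skip; row 5 (p): entry -1/11 ≤ 0, skip.
Minimum ratio is in the s2 row, so s2 leaves.

s2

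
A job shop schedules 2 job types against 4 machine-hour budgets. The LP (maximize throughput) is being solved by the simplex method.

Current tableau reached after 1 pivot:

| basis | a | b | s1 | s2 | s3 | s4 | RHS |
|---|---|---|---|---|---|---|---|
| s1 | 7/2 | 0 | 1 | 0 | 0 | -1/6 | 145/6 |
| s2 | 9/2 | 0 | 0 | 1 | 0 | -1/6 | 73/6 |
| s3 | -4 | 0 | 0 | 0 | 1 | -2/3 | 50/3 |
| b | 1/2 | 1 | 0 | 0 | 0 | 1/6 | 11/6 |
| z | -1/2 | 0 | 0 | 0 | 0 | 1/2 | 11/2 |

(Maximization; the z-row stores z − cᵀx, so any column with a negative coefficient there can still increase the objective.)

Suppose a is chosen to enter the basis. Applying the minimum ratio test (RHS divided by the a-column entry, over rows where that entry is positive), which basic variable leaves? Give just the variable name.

s2

Ratios: row 1 (s1): (145/6)/(7/2) = 145/21; row 2 (s2): (73/6)/(9/2) = 73/27; row 3 (s3): entry -4 ≤ 0, skip; row 4 (b): (11/6)/(1/2) = 11/3.
Minimum ratio 73/27 is in the s2 row, so s2 leaves.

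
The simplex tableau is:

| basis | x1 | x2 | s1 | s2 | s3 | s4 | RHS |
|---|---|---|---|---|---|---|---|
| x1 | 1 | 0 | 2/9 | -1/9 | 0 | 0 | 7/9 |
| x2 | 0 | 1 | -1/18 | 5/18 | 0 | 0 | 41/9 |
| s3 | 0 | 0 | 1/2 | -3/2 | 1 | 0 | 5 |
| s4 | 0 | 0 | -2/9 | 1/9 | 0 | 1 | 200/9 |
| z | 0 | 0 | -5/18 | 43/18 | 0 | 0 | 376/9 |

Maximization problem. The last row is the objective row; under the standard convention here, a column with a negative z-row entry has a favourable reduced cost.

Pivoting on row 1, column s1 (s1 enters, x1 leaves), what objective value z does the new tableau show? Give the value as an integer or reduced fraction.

171/4

Minimum ratio for s1: (7/9)/(2/9) = 7/2.
z changes by −(z-row coeff of s1)·ratio = −(-5/18)·(7/2) = 35/36.
New z = 376/9 + (35/36) = 171/4.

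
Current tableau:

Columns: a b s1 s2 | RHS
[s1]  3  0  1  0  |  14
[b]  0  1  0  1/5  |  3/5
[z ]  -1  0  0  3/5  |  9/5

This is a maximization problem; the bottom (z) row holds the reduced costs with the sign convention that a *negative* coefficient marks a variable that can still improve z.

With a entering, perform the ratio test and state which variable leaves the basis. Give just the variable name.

Ratios: row 1 (s1): 14/3 = 14/3; row 2 (b): entry 0 ≤ 0, skip.
Minimum ratio 14/3 is in the s1 row, so s1 leaves.

s1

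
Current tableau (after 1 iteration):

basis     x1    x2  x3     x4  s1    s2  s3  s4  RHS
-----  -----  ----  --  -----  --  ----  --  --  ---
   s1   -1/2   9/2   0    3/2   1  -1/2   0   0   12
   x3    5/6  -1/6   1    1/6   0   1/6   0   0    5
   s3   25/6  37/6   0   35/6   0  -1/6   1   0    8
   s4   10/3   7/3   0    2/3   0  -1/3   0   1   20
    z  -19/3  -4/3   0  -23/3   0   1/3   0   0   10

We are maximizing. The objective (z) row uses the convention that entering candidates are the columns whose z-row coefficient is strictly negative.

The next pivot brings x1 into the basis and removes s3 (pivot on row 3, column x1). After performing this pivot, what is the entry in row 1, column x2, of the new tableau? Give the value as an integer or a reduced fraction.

Pivot element is row 3, column x1: 25/6.
Normalize row 3: new (row 3, x2) = (37/6)/(25/6) = 37/25.
row 1 ← row 1 − (-1/2)·(new row 3): 9/2 − (-1/2)·(37/25) = 131/25.

131/25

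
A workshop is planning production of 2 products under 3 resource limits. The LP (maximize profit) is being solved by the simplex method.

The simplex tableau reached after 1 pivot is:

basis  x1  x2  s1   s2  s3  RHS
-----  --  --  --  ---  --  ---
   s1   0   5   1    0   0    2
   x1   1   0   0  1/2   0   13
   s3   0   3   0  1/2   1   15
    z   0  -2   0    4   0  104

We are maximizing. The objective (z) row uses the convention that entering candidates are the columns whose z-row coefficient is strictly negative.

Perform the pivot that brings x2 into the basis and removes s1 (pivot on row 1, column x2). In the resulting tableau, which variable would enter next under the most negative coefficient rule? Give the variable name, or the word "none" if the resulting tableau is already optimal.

Pivot element 5. New z-row = old z-row − (-2)·(row 1/5).
Updated z-row coefficients: x1: 0, x2: 0, s1: 2/5, s2: 4, s3: 0.
No coefficient is strictly negative; the tableau after this pivot is optimal.

none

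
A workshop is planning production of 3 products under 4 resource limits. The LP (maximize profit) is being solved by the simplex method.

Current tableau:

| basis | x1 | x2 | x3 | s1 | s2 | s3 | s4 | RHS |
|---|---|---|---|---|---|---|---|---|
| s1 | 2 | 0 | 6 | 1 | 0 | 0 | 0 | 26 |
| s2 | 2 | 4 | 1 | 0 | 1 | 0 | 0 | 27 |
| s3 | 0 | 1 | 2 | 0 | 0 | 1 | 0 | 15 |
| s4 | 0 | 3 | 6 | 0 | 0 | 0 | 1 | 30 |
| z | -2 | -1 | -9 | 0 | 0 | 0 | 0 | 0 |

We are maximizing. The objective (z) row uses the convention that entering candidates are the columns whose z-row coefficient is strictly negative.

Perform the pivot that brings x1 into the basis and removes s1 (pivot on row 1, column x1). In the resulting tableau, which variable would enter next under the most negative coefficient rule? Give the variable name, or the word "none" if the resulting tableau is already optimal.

Pivot element 2. New z-row = old z-row − (-2)·(row 1/2).
Updated z-row coefficients: x1: 0, x2: -1, x3: -3, s1: 1, s2: 0, s3: 0, s4: 0.
The most negative is -3 in column x3, so x3 would enter next.

x3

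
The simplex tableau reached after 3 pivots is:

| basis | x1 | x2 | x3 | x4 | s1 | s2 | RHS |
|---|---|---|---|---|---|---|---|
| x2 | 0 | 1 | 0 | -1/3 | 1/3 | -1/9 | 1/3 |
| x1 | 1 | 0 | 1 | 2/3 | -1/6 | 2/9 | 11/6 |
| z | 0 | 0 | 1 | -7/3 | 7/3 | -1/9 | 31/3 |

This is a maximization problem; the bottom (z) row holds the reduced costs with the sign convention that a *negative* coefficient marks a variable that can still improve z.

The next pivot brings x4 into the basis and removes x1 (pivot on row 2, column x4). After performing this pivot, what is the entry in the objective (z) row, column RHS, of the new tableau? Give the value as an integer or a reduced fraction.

Pivot element is row 2, column x4: 2/3.
Normalize row 2: new (row 2, RHS) = (11/6)/(2/3) = 11/4.
z-row ← z-row − (-7/3)·(new row 2): 31/3 − (-7/3)·(11/4) = 67/4.

67/4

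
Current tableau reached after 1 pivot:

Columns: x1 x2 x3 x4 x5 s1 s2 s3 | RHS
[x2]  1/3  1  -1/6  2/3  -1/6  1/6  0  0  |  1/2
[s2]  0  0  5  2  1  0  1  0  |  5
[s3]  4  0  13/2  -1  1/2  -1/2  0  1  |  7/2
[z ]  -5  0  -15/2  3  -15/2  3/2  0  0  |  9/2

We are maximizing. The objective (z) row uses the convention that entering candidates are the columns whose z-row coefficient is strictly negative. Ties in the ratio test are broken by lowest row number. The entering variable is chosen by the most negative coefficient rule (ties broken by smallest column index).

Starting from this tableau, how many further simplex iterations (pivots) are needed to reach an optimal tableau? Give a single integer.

3

pivot: x3 in, s3 out → z = 111/13
pivot: x5 in, s2 out → z = 69/2
pivot: x1 in, x3 out → z = 173/4
No improving column remains; optimal.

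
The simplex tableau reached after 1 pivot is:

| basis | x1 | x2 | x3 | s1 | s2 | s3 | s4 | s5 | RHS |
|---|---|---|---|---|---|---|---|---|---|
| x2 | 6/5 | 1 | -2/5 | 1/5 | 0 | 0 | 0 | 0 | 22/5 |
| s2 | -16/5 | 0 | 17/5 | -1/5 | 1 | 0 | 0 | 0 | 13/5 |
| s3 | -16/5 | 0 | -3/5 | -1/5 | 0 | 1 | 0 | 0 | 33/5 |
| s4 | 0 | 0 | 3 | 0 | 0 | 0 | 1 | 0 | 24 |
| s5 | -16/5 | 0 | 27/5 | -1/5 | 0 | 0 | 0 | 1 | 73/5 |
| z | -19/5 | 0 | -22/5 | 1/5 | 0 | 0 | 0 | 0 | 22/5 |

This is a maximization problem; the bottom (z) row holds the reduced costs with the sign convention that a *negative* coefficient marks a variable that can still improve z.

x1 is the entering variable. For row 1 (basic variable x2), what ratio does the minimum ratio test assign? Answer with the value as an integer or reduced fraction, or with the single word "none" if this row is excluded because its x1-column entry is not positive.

Ratio = RHS / (x1 entry) = (22/5) / (6/5) = 11/3.

11/3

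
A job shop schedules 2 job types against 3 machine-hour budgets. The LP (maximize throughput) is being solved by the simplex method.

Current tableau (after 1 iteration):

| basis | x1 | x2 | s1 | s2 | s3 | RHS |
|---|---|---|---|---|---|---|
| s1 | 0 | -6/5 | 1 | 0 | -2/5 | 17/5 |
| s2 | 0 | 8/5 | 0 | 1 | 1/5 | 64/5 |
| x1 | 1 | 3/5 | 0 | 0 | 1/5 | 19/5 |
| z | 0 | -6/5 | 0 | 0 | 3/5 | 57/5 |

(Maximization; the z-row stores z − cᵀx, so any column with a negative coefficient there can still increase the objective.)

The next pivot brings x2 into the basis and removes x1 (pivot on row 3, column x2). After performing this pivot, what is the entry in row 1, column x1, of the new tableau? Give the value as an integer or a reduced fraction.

2

Pivot element is row 3, column x2: 3/5.
Normalize row 3: new (row 3, x1) = 1/(3/5) = 5/3.
row 1 ← row 1 − (-6/5)·(new row 3): 0 − (-6/5)·(5/3) = 2.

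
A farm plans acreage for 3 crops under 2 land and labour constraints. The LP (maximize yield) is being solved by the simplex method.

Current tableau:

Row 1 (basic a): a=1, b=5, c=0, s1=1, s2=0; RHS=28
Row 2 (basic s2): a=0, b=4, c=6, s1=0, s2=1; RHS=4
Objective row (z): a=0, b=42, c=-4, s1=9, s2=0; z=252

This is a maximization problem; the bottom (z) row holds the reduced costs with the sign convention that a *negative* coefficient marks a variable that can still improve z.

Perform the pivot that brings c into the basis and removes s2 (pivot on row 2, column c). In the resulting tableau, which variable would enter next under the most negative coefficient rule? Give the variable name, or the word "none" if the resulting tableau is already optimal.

none

Pivot element 6. New z-row = old z-row − (-4)·(row 2/6).
Updated z-row coefficients: a: 0, b: 134/3, c: 0, s1: 9, s2: 2/3.
No coefficient is strictly negative; the tableau after this pivot is optimal.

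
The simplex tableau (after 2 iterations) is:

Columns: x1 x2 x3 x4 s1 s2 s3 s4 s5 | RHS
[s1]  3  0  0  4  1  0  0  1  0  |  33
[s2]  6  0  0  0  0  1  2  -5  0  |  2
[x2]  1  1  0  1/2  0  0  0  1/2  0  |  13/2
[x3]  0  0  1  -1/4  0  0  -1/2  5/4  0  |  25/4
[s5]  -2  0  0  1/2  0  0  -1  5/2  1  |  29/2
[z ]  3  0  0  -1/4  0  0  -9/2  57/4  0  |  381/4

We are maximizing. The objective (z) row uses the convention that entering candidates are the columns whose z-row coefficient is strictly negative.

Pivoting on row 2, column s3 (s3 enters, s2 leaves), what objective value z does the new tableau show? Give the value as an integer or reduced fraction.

Minimum ratio for s3: 2/2 = 1.
z changes by −(z-row coeff of s3)·ratio = −(-9/2)·1 = 9/2.
New z = 381/4 + (9/2) = 399/4.

399/4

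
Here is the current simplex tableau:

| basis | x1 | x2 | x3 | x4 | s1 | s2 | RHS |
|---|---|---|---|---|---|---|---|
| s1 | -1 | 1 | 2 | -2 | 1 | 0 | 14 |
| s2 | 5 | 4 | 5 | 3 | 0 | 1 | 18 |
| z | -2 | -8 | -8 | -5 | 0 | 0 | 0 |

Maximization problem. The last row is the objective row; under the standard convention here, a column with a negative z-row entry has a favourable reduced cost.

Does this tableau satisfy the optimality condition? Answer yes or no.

Column x1 has objective-row coefficient -2, which is negative; an improving pivot exists, so not yet optimal.

no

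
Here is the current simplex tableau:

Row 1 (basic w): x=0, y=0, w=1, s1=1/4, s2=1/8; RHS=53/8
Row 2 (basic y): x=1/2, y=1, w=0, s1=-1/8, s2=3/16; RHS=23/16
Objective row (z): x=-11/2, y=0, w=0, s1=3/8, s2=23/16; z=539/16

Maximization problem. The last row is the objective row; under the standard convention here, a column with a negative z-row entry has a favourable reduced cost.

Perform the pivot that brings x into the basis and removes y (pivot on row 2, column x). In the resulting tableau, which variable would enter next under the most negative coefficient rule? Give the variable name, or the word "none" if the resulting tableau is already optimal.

Pivot element 1/2. New z-row = old z-row − (-11/2)·(row 2/(1/2)).
Updated z-row coefficients: x: 0, y: 11, w: 0, s1: -1, s2: 7/2.
The most negative is -1 in column s1, so s1 would enter next.

s1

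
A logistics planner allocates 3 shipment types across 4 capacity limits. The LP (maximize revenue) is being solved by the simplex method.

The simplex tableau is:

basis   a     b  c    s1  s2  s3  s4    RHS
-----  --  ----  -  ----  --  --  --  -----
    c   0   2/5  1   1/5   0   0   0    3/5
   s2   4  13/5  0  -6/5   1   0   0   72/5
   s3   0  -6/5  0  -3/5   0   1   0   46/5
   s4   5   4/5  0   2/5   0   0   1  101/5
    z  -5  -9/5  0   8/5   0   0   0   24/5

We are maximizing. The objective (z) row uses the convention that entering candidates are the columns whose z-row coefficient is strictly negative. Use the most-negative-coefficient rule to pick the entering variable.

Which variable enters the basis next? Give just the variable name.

Objective-row coefficients: a: -5, b: -9/5, c: 0, s1: 8/5, s2: 0, s3: 0, s4: 0.
The most negative is -5 in column a, so a enters.

a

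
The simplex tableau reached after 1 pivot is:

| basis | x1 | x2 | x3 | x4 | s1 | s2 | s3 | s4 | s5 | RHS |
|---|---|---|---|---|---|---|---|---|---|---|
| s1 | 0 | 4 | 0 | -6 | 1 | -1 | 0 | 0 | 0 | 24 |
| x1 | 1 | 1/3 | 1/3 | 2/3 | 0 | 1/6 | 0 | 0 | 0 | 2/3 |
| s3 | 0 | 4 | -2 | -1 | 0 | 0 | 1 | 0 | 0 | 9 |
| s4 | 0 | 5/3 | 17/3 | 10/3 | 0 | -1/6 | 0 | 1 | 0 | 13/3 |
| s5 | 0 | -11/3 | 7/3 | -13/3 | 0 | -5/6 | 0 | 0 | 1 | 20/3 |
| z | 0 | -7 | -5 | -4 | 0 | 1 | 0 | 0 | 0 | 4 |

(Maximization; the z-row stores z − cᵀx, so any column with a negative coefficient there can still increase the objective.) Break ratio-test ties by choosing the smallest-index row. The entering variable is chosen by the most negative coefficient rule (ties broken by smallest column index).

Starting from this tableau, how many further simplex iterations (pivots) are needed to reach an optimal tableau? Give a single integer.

1

pivot: x2 in, x1 out → z = 18
No improving column remains; optimal.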